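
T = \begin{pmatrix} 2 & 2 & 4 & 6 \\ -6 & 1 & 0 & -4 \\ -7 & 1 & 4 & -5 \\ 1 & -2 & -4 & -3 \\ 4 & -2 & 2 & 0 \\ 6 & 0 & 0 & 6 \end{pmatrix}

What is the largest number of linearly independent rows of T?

3

Row reduce to echelon form.
R2 ← R2 + (3)·R1: [0, 7, 12, 14]
R3 ← R3 + (7/2)·R1: [0, 8, 18, 16]
R4 ← R4 − (1/2)·R1: [0, -3, -6, -6]
R5 ← R5 − (2)·R1: [0, -6, -6, -12]
R6 ← R6 − (3)·R1: [0, -6, -12, -12]
R3 ← R3 − (8/7)·R2: [0, 0, 30/7, 0]
R4 ← R4 + (3/7)·R2: [0, 0, -6/7, 0]
R5 ← R5 + (6/7)·R2: [0, 0, 30/7, 0]
R6 ← R6 + (6/7)·R2: [0, 0, -12/7, 0]
R4 ← R4 + (1/5)·R3: [0, 0, 0, 0]
R5 ← R5 − R3: [0, 0, 0, 0]
R6 ← R6 + (2/5)·R3: [0, 0, 0, 0]
Echelon form has 3 nonzero rows, so rank(T) = 3.
The rank gives the maximum number of linearly independent rows: 3.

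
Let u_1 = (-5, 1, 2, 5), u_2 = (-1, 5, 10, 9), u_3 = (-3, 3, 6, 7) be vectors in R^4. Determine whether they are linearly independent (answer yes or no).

Form the matrix with these vectors as rows and row reduce.
R2 ← R2 − (1/5)·R1: [0, 24/5, 48/5, 8]
R3 ← R3 − (3/5)·R1: [0, 12/5, 24/5, 4]
R3 ← R3 − (1/2)·R2: [0, 0, 0, 0]
2 nonzero rows, so the 3 vectors span a space of dimension 2.
Since 2 < 3, the vectors are linearly dependent.

no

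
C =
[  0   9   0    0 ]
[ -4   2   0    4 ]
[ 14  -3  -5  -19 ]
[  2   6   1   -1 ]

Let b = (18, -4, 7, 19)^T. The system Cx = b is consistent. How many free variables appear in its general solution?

Row reduce the augmented matrix [C | b].
Swap R1 ↔ R2
R3 ← R3 + (7/2)·R1: [0, 4, -5, -5, -7]
R4 ← R4 + (1/2)·R1: [0, 7, 1, 1, 17]
R3 ← R3 − (4/9)·R2: [0, 0, -5, -5, -15]
R4 ← R4 − (7/9)·R2: [0, 0, 1, 1, 3]
R4 ← R4 + (1/5)·R3: [0, 0, 0, 0, 0]
The echelon form has 3 nonzero rows, and every pivot lies in the first 4 columns, so rank(C) = rank([C|b]) = 3.
The system is consistent.
Free variables = (unknowns) − (rank) = 4 − 3 = 1.

1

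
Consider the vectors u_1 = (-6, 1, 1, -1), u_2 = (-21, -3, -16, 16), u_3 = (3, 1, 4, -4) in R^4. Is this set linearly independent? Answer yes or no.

Form the matrix with these vectors as rows and row reduce.
R2 ← R2 − (7/2)·R1: [0, -13/2, -39/2, 39/2]
R3 ← R3 + (1/2)·R1: [0, 3/2, 9/2, -9/2]
R3 ← R3 + (3/13)·R2: [0, 0, 0, 0]
2 nonzero rows, so the 3 vectors span a space of dimension 2.
Since 2 < 3, the vectors are linearly dependent.

no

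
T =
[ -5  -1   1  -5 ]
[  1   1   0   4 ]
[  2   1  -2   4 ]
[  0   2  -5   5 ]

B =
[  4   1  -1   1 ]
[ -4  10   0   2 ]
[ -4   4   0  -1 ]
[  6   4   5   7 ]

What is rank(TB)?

4

First compute TB:
[[-50, -31, -20, -43],
 [ 24,  27,  19,  31],
 [ 36,  20,  18,  34],
 [ 42,  20,  25,  44]]
Now row reduce the product.
R2 ← R2 + (12/25)·R1: [0, 303/25, 47/5, 259/25]
R3 ← R3 + (18/25)·R1: [0, -58/25, 18/5, 76/25]
R4 ← R4 + (21/25)·R1: [0, -151/25, 41/5, 197/25]
R3 ← R3 + (58/303)·R2: [0, 0, 1636/303, 1522/303]
R4 ← R4 + (151/303)·R2: [0, 0, 3904/303, 3952/303]
R4 ← R4 − (976/409)·R3: [0, 0, 0, 432/409]
4 nonzero rows, so rank(TB) = 4.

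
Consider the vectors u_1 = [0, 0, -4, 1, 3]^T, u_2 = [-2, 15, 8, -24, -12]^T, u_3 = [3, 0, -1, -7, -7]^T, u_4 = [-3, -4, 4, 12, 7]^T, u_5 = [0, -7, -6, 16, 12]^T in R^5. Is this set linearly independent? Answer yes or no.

yes

Form the matrix with these vectors as rows and row reduce.
Swap R1 ↔ R2
R3 ← R3 + (3/2)·R1: [0, 45/2, 11, -43, -25]
R4 ← R4 − (3/2)·R1: [0, -53/2, -8, 48, 25]
Swap R2 ↔ R3
R4 ← R4 + (53/45)·R2: [0, 0, 223/45, -119/45, -40/9]
R5 ← R5 + (14/45)·R2: [0, 0, -116/45, 118/45, 38/9]
R4 ← R4 + (223/180)·R3: [0, 0, 0, -253/180, -131/180]
R5 ← R5 − (29/45)·R3: [0, 0, 0, 89/45, 103/45]
R5 ← R5 + (356/253)·R4: [0, 0, 0, 0, 320/253]
5 nonzero rows, so the 5 vectors span a space of dimension 5.
Since 5 = 5, the vectors are linearly independent.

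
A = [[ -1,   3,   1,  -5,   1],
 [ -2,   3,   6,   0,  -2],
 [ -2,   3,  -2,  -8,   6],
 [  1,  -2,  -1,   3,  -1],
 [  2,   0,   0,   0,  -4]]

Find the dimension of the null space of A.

2

Row reduce to echelon form.
R2 ← R2 − (2)·R1: [0, -3, 4, 10, -4]
R3 ← R3 − (2)·R1: [0, -3, -4, 2, 4]
R4 ← R4 + R1: [0, 1, 0, -2, 0]
R5 ← R5 + (2)·R1: [0, 6, 2, -10, -2]
R3 ← R3 − R2: [0, 0, -8, -8, 8]
R4 ← R4 + (1/3)·R2: [0, 0, 4/3, 4/3, -4/3]
R5 ← R5 + (2)·R2: [0, 0, 10, 10, -10]
R4 ← R4 + (1/6)·R3: [0, 0, 0, 0, 0]
R5 ← R5 + (5/4)·R3: [0, 0, 0, 0, 0]
3 nonzero rows, so rank(A) = 3.
A has 5 columns; by rank–nullity, nullity = 5 − 3 = 2.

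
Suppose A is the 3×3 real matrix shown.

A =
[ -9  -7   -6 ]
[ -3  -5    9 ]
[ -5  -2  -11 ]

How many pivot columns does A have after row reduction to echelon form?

3

Row reduce to echelon form.
R2 ← R2 − (1/3)·R1: [0, -8/3, 11]
R3 ← R3 − (5/9)·R1: [0, 17/9, -23/3]
R3 ← R3 + (17/24)·R2: [0, 0, 1/8]
Echelon form has 3 nonzero rows, so rank(A) = 3.
Each nonzero row contributes one pivot column: 3 pivot columns.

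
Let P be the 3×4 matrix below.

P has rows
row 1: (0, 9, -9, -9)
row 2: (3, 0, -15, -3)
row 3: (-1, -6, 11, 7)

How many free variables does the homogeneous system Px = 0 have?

Row reduce to echelon form.
Swap R1 ↔ R2
R3 ← R3 + (1/3)·R1: [0, -6, 6, 6]
R3 ← R3 + (2/3)·R2: [0, 0, 0, 0]
2 nonzero rows, so rank(P) = 2.
P has 4 columns; by rank–nullity, nullity = 4 − 2 = 2.

2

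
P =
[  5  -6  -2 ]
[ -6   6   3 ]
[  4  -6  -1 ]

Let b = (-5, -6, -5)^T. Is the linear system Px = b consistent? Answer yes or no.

no

Row reduce the augmented matrix [P | b].
R2 ← R2 + (6/5)·R1: [0, -6/5, 3/5, -12]
R3 ← R3 − (4/5)·R1: [0, -6/5, 3/5, -1]
R3 ← R3 − R2: [0, 0, 0, 11]
The echelon form has 3 nonzero rows; the last pivot sits in the augmented column, so rank(P) = 2 but rank([P|b]) = 3.
Since the ranks differ, the system is inconsistent.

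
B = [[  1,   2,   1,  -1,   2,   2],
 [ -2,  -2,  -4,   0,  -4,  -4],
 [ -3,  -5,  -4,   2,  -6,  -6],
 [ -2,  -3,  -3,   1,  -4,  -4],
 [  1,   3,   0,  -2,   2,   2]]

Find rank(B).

2

Row reduce to echelon form.
R2 ← R2 + (2)·R1: [0, 2, -2, -2, 0, 0]
R3 ← R3 + (3)·R1: [0, 1, -1, -1, 0, 0]
R4 ← R4 + (2)·R1: [0, 1, -1, -1, 0, 0]
R5 ← R5 − R1: [0, 1, -1, -1, 0, 0]
R3 ← R3 − (1/2)·R2: [0, 0, 0, 0, 0, 0]
R4 ← R4 − (1/2)·R2: [0, 0, 0, 0, 0, 0]
R5 ← R5 − (1/2)·R2: [0, 0, 0, 0, 0, 0]
Echelon form has 2 nonzero rows, so rank(B) = 2.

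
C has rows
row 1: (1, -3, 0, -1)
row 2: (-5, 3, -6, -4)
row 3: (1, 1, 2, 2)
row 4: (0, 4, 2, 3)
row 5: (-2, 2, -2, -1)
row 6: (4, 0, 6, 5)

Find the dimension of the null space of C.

Row reduce to echelon form.
R2 ← R2 + (5)·R1: [0, -12, -6, -9]
R3 ← R3 − R1: [0, 4, 2, 3]
R5 ← R5 + (2)·R1: [0, -4, -2, -3]
R6 ← R6 − (4)·R1: [0, 12, 6, 9]
R3 ← R3 + (1/3)·R2: [0, 0, 0, 0]
R4 ← R4 + (1/3)·R2: [0, 0, 0, 0]
R5 ← R5 − (1/3)·R2: [0, 0, 0, 0]
R6 ← R6 + R2: [0, 0, 0, 0]
2 nonzero rows, so rank(C) = 2.
C has 4 columns; by rank–nullity, nullity = 4 − 2 = 2.

2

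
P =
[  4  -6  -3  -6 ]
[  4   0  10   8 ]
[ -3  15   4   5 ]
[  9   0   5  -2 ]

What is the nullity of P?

1

Row reduce to echelon form.
R2 ← R2 − R1: [0, 6, 13, 14]
R3 ← R3 + (3/4)·R1: [0, 21/2, 7/4, 1/2]
R4 ← R4 − (9/4)·R1: [0, 27/2, 47/4, 23/2]
R3 ← R3 − (7/4)·R2: [0, 0, -21, -24]
R4 ← R4 − (9/4)·R2: [0, 0, -35/2, -20]
R4 ← R4 − (5/6)·R3: [0, 0, 0, 0]
3 nonzero rows, so rank(P) = 3.
P has 4 columns; by rank–nullity, nullity = 4 − 3 = 1.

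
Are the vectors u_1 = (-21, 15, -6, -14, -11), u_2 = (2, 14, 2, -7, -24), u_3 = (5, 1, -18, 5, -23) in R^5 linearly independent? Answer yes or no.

Form the matrix with these vectors as rows and row reduce.
R2 ← R2 + (2/21)·R1: [0, 108/7, 10/7, -25/3, -526/21]
R3 ← R3 + (5/21)·R1: [0, 32/7, -136/7, 5/3, -538/21]
R3 ← R3 − (8/27)·R2: [0, 0, -536/27, 335/81, -1474/81]
3 nonzero rows, so the 3 vectors span a space of dimension 3.
Since 3 = 3, the vectors are linearly independent.

yes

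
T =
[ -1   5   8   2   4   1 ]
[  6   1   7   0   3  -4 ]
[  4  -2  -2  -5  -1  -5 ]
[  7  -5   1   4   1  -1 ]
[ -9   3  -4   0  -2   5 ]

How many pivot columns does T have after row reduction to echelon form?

5

Row reduce to echelon form.
R2 ← R2 + (6)·R1: [0, 31, 55, 12, 27, 2]
R3 ← R3 + (4)·R1: [0, 18, 30, 3, 15, -1]
R4 ← R4 + (7)·R1: [0, 30, 57, 18, 29, 6]
R5 ← R5 − (9)·R1: [0, -42, -76, -18, -38, -4]
R3 ← R3 − (18/31)·R2: [0, 0, -60/31, -123/31, -21/31, -67/31]
R4 ← R4 − (30/31)·R2: [0, 0, 117/31, 198/31, 89/31, 126/31]
R5 ← R5 + (42/31)·R2: [0, 0, -46/31, -54/31, -44/31, -40/31]
R4 ← R4 + (39/20)·R3: [0, 0, 0, -27/20, 31/20, -3/20]
R5 ← R5 − (23/30)·R3: [0, 0, 0, 13/10, -9/10, 11/30]
R5 ← R5 + (26/27)·R4: [0, 0, 0, 0, 16/27, 2/9]
Echelon form has 5 nonzero rows, so rank(T) = 5.
Each nonzero row contributes one pivot column: 5 pivot columns.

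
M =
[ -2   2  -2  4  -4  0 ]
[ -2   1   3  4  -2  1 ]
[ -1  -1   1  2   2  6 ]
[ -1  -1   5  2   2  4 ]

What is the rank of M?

3

Row reduce to echelon form.
R2 ← R2 − R1: [0, -1, 5, 0, 2, 1]
R3 ← R3 − (1/2)·R1: [0, -2, 2, 0, 4, 6]
R4 ← R4 − (1/2)·R1: [0, -2, 6, 0, 4, 4]
R3 ← R3 − (2)·R2: [0, 0, -8, 0, 0, 4]
R4 ← R4 − (2)·R2: [0, 0, -4, 0, 0, 2]
R4 ← R4 − (1/2)·R3: [0, 0, 0, 0, 0, 0]
Echelon form has 3 nonzero rows, so rank(M) = 3.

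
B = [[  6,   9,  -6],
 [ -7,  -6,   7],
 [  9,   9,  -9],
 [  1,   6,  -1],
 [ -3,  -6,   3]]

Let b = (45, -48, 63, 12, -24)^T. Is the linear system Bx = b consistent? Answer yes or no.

yes

Row reduce the augmented matrix [B | b].
R2 ← R2 + (7/6)·R1: [0, 9/2, 0, 9/2]
R3 ← R3 − (3/2)·R1: [0, -9/2, 0, -9/2]
R4 ← R4 − (1/6)·R1: [0, 9/2, 0, 9/2]
R5 ← R5 + (1/2)·R1: [0, -3/2, 0, -3/2]
R3 ← R3 + R2: [0, 0, 0, 0]
R4 ← R4 − R2: [0, 0, 0, 0]
R5 ← R5 + (1/3)·R2: [0, 0, 0, 0]
The echelon form has 2 nonzero rows, and every pivot lies in the first 3 columns, so rank(B) = rank([B|b]) = 2.
The system is consistent.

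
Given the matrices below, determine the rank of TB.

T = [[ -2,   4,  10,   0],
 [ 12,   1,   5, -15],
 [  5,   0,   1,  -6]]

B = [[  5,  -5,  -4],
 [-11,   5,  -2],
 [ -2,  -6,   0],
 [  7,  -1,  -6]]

2

First compute TB:
[[-74, -30,   0],
 [-66, -70,  40],
 [-19, -25,  16]]
Now row reduce the product.
R2 ← R2 − (33/37)·R1: [0, -1600/37, 40]
R3 ← R3 − (19/74)·R1: [0, -640/37, 16]
R3 ← R3 − (2/5)·R2: [0, 0, 0]
2 nonzero rows, so rank(TB) = 2.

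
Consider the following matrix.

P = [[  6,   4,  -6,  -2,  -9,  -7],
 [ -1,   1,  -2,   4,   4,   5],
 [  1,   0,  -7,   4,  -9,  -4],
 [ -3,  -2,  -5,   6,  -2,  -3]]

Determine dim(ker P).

Row reduce to echelon form.
R2 ← R2 + (1/6)·R1: [0, 5/3, -3, 11/3, 5/2, 23/6]
R3 ← R3 − (1/6)·R1: [0, -2/3, -6, 13/3, -15/2, -17/6]
R4 ← R4 + (1/2)·R1: [0, 0, -8, 5, -13/2, -13/2]
R3 ← R3 + (2/5)·R2: [0, 0, -36/5, 29/5, -13/2, -13/10]
R4 ← R4 − (10/9)·R3: [0, 0, 0, -13/9, 13/18, -91/18]
4 nonzero rows, so rank(P) = 4.
P has 6 columns; by rank–nullity, nullity = 6 − 4 = 2.

2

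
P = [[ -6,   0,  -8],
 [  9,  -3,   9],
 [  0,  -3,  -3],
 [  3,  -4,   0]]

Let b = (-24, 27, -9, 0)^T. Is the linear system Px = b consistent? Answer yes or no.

yes

Row reduce the augmented matrix [P | b].
R2 ← R2 + (3/2)·R1: [0, -3, -3, -9]
R4 ← R4 + (1/2)·R1: [0, -4, -4, -12]
R3 ← R3 − R2: [0, 0, 0, 0]
R4 ← R4 − (4/3)·R2: [0, 0, 0, 0]
The echelon form has 2 nonzero rows, and every pivot lies in the first 3 columns, so rank(P) = rank([P|b]) = 2.
The system is consistent.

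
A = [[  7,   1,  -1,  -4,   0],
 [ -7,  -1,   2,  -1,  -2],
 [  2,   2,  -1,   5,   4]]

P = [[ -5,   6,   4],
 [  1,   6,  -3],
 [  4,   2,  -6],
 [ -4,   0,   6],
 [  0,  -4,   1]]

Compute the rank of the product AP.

3

First compute AP:
[[-22,  46,   7],
 [ 46, -36, -45],
 [-32,   6,  42]]
Now row reduce the product.
R2 ← R2 + (23/11)·R1: [0, 662/11, -334/11]
R3 ← R3 − (16/11)·R1: [0, -670/11, 350/11]
R3 ← R3 + (335/331)·R2: [0, 0, 360/331]
3 nonzero rows, so rank(AP) = 3.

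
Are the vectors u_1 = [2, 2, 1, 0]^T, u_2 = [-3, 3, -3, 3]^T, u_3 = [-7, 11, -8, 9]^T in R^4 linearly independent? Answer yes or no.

no

Form the matrix with these vectors as rows and row reduce.
R2 ← R2 + (3/2)·R1: [0, 6, -3/2, 3]
R3 ← R3 + (7/2)·R1: [0, 18, -9/2, 9]
R3 ← R3 − (3)·R2: [0, 0, 0, 0]
2 nonzero rows, so the 3 vectors span a space of dimension 2.
Since 2 < 3, the vectors are linearly dependent.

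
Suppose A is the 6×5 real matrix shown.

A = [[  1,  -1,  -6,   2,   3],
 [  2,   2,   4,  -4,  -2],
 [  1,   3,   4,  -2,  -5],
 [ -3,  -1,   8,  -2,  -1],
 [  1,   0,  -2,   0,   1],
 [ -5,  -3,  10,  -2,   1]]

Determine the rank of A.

Row reduce to echelon form.
R2 ← R2 − (2)·R1: [0, 4, 16, -8, -8]
R3 ← R3 − R1: [0, 4, 10, -4, -8]
R4 ← R4 + (3)·R1: [0, -4, -10, 4, 8]
R5 ← R5 − R1: [0, 1, 4, -2, -2]
R6 ← R6 + (5)·R1: [0, -8, -20, 8, 16]
R3 ← R3 − R2: [0, 0, -6, 4, 0]
R4 ← R4 + R2: [0, 0, 6, -4, 0]
R5 ← R5 − (1/4)·R2: [0, 0, 0, 0, 0]
R6 ← R6 + (2)·R2: [0, 0, 12, -8, 0]
R4 ← R4 + R3: [0, 0, 0, 0, 0]
R6 ← R6 + (2)·R3: [0, 0, 0, 0, 0]
Echelon form has 3 nonzero rows, so rank(A) = 3.

3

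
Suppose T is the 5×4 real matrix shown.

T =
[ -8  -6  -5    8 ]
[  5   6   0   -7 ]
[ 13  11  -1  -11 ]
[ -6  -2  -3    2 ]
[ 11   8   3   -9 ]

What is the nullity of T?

1

Row reduce to echelon form.
R2 ← R2 + (5/8)·R1: [0, 9/4, -25/8, -2]
R3 ← R3 + (13/8)·R1: [0, 5/4, -73/8, 2]
R4 ← R4 − (3/4)·R1: [0, 5/2, 3/4, -4]
R5 ← R5 + (11/8)·R1: [0, -1/4, -31/8, 2]
R3 ← R3 − (5/9)·R2: [0, 0, -133/18, 28/9]
R4 ← R4 − (10/9)·R2: [0, 0, 38/9, -16/9]
R5 ← R5 + (1/9)·R2: [0, 0, -38/9, 16/9]
R4 ← R4 + (4/7)·R3: [0, 0, 0, 0]
R5 ← R5 − (4/7)·R3: [0, 0, 0, 0]
3 nonzero rows, so rank(T) = 3.
T has 4 columns; by rank–nullity, nullity = 4 − 3 = 1.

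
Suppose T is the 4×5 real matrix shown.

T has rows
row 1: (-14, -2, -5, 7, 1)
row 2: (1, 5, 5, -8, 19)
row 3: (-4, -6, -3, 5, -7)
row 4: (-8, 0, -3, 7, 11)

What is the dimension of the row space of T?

Row reduce to echelon form.
R2 ← R2 + (1/14)·R1: [0, 34/7, 65/14, -15/2, 267/14]
R3 ← R3 − (2/7)·R1: [0, -38/7, -11/7, 3, -51/7]
R4 ← R4 − (4/7)·R1: [0, 8/7, -1/7, 3, 73/7]
R3 ← R3 + (19/17)·R2: [0, 0, 123/34, -183/34, 477/34]
R4 ← R4 − (4/17)·R2: [0, 0, -21/17, 81/17, 101/17]
R4 ← R4 + (14/41)·R3: [0, 0, 0, 120/41, 440/41]
Echelon form has 4 nonzero rows, so rank(T) = 4.
The row space has dimension equal to the rank: 4.

4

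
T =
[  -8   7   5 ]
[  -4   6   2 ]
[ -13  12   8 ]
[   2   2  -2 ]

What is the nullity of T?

1

Row reduce to echelon form.
R2 ← R2 − (1/2)·R1: [0, 5/2, -1/2]
R3 ← R3 − (13/8)·R1: [0, 5/8, -1/8]
R4 ← R4 + (1/4)·R1: [0, 15/4, -3/4]
R3 ← R3 − (1/4)·R2: [0, 0, 0]
R4 ← R4 − (3/2)·R2: [0, 0, 0]
2 nonzero rows, so rank(T) = 2.
T has 3 columns; by rank–nullity, nullity = 3 − 2 = 1.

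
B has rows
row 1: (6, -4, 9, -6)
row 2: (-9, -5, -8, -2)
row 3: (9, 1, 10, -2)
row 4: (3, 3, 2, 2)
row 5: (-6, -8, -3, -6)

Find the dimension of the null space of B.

Row reduce to echelon form.
R2 ← R2 + (3/2)·R1: [0, -11, 11/2, -11]
R3 ← R3 − (3/2)·R1: [0, 7, -7/2, 7]
R4 ← R4 − (1/2)·R1: [0, 5, -5/2, 5]
R5 ← R5 + R1: [0, -12, 6, -12]
R3 ← R3 + (7/11)·R2: [0, 0, 0, 0]
R4 ← R4 + (5/11)·R2: [0, 0, 0, 0]
R5 ← R5 − (12/11)·R2: [0, 0, 0, 0]
2 nonzero rows, so rank(B) = 2.
B has 4 columns; by rank–nullity, nullity = 4 − 2 = 2.

2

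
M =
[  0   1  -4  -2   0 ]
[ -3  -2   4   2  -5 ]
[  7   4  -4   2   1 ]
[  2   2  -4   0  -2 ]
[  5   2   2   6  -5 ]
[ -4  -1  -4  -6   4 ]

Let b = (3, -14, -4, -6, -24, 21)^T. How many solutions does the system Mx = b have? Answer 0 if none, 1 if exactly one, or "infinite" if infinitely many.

Row reduce the augmented matrix [M | b].
Swap R1 ↔ R2
R3 ← R3 + (7/3)·R1: [0, -2/3, 16/3, 20/3, -32/3, -110/3]
R4 ← R4 + (2/3)·R1: [0, 2/3, -4/3, 4/3, -16/3, -46/3]
R5 ← R5 + (5/3)·R1: [0, -4/3, 26/3, 28/3, -40/3, -142/3]
R6 ← R6 − (4/3)·R1: [0, 5/3, -28/3, -26/3, 32/3, 119/3]
R3 ← R3 + (2/3)·R2: [0, 0, 8/3, 16/3, -32/3, -104/3]
R4 ← R4 − (2/3)·R2: [0, 0, 4/3, 8/3, -16/3, -52/3]
R5 ← R5 + (4/3)·R2: [0, 0, 10/3, 20/3, -40/3, -130/3]
R6 ← R6 − (5/3)·R2: [0, 0, -8/3, -16/3, 32/3, 104/3]
R4 ← R4 − (1/2)·R3: [0, 0, 0, 0, 0, 0]
R5 ← R5 − (5/4)·R3: [0, 0, 0, 0, 0, 0]
R6 ← R6 + R3: [0, 0, 0, 0, 0, 0]
The echelon form has 3 nonzero rows, and every pivot lies in the first 5 columns, so rank(M) = rank([M|b]) = 3.
The system is consistent.
rank = 3 < 5 unknowns, so there are infinitely many solutions.

infinite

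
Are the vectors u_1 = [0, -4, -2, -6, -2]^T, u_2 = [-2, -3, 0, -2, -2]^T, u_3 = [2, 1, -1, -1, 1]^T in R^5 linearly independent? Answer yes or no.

no

Form the matrix with these vectors as rows and row reduce.
Swap R1 ↔ R2
R3 ← R3 + R1: [0, -2, -1, -3, -1]
R3 ← R3 − (1/2)·R2: [0, 0, 0, 0, 0]
2 nonzero rows, so the 3 vectors span a space of dimension 2.
Since 2 < 3, the vectors are linearly dependent.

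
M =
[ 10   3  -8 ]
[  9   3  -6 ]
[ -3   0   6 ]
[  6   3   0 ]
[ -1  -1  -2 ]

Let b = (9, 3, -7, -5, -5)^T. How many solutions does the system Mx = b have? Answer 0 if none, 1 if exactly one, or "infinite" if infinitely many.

0

Row reduce the augmented matrix [M | b].
R2 ← R2 − (9/10)·R1: [0, 3/10, 6/5, -51/10]
R3 ← R3 + (3/10)·R1: [0, 9/10, 18/5, -43/10]
R4 ← R4 − (3/5)·R1: [0, 6/5, 24/5, -52/5]
R5 ← R5 + (1/10)·R1: [0, -7/10, -14/5, -41/10]
R3 ← R3 − (3)·R2: [0, 0, 0, 11]
R4 ← R4 − (4)·R2: [0, 0, 0, 10]
R5 ← R5 + (7/3)·R2: [0, 0, 0, -16]
R4 ← R4 − (10/11)·R3: [0, 0, 0, 0]
R5 ← R5 + (16/11)·R3: [0, 0, 0, 0]
The echelon form has 3 nonzero rows; the last pivot sits in the augmented column, so rank(M) = 2 but rank([M|b]) = 3.
Since the ranks differ, the system is inconsistent.
It has no solutions.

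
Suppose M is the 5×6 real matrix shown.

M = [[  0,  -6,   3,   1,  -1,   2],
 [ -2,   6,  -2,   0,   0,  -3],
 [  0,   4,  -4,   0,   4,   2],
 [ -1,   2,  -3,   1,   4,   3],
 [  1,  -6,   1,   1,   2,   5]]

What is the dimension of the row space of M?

Row reduce to echelon form.
Swap R1 ↔ R2
R4 ← R4 − (1/2)·R1: [0, -1, -2, 1, 4, 9/2]
R5 ← R5 + (1/2)·R1: [0, -3, 0, 1, 2, 7/2]
R3 ← R3 + (2/3)·R2: [0, 0, -2, 2/3, 10/3, 10/3]
R4 ← R4 − (1/6)·R2: [0, 0, -5/2, 5/6, 25/6, 25/6]
R5 ← R5 − (1/2)·R2: [0, 0, -3/2, 1/2, 5/2, 5/2]
R4 ← R4 − (5/4)·R3: [0, 0, 0, 0, 0, 0]
R5 ← R5 − (3/4)·R3: [0, 0, 0, 0, 0, 0]
Echelon form has 3 nonzero rows, so rank(M) = 3.
The row space has dimension equal to the rank: 3.

3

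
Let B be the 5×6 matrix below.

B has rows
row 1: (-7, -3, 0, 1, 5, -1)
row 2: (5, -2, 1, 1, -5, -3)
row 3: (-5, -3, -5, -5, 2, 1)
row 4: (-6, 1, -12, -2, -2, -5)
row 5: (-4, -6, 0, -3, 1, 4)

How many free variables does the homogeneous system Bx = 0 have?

Row reduce to echelon form.
R2 ← R2 + (5/7)·R1: [0, -29/7, 1, 12/7, -10/7, -26/7]
R3 ← R3 − (5/7)·R1: [0, -6/7, -5, -40/7, -11/7, 12/7]
R4 ← R4 − (6/7)·R1: [0, 25/7, -12, -20/7, -44/7, -29/7]
R5 ← R5 − (4/7)·R1: [0, -30/7, 0, -25/7, -13/7, 32/7]
R3 ← R3 − (6/29)·R2: [0, 0, -151/29, -176/29, -37/29, 72/29]
R4 ← R4 + (25/29)·R2: [0, 0, -323/29, -40/29, -218/29, -213/29]
R5 ← R5 − (30/29)·R2: [0, 0, -30/29, -155/29, -11/29, 244/29]
R4 ← R4 − (323/151)·R3: [0, 0, 0, 1752/151, -723/151, -1911/151]
R5 ← R5 − (30/151)·R3: [0, 0, 0, -625/151, -19/151, 1196/151]
R5 ← R5 + (625/1752)·R4: [0, 0, 0, 0, -1071/584, 1989/584]
5 nonzero rows, so rank(B) = 5.
B has 6 columns; by rank–nullity, nullity = 6 − 5 = 1.

1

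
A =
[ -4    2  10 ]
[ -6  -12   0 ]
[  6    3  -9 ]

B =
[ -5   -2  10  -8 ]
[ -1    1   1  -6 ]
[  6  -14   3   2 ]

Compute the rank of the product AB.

First compute AB:
[[ 78, -130,  -8,  40],
 [ 42,   0, -72, 120],
 [-87, 117,  36, -84]]
Now row reduce the product.
R2 ← R2 − (7/13)·R1: [0, 70, -880/13, 1280/13]
R3 ← R3 + (29/26)·R1: [0, -28, 352/13, -512/13]
R3 ← R3 + (2/5)·R2: [0, 0, 0, 0]
2 nonzero rows, so rank(AB) = 2.

2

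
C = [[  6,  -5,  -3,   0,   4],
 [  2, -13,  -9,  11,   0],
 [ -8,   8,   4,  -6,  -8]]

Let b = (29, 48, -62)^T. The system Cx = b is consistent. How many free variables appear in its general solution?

Row reduce the augmented matrix [C | b].
R2 ← R2 − (1/3)·R1: [0, -34/3, -8, 11, -4/3, 115/3]
R3 ← R3 + (4/3)·R1: [0, 4/3, 0, -6, -8/3, -70/3]
R3 ← R3 + (2/17)·R2: [0, 0, -16/17, -80/17, -48/17, -320/17]
The echelon form has 3 nonzero rows, and every pivot lies in the first 5 columns, so rank(C) = rank([C|b]) = 3.
The system is consistent.
Free variables = (unknowns) − (rank) = 5 − 3 = 2.

2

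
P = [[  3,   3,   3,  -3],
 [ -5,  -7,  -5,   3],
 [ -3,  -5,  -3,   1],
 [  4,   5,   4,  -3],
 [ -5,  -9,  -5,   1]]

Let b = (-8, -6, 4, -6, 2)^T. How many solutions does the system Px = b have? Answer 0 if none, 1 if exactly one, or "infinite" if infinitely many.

Row reduce the augmented matrix [P | b].
R2 ← R2 + (5/3)·R1: [0, -2, 0, -2, -58/3]
R3 ← R3 + R1: [0, -2, 0, -2, -4]
R4 ← R4 − (4/3)·R1: [0, 1, 0, 1, 14/3]
R5 ← R5 + (5/3)·R1: [0, -4, 0, -4, -34/3]
R3 ← R3 − R2: [0, 0, 0, 0, 46/3]
R4 ← R4 + (1/2)·R2: [0, 0, 0, 0, -5]
R5 ← R5 − (2)·R2: [0, 0, 0, 0, 82/3]
R4 ← R4 + (15/46)·R3: [0, 0, 0, 0, 0]
R5 ← R5 − (41/23)·R3: [0, 0, 0, 0, 0]
The echelon form has 3 nonzero rows; the last pivot sits in the augmented column, so rank(P) = 2 but rank([P|b]) = 3.
Since the ranks differ, the system is inconsistent.
It has no solutions.

0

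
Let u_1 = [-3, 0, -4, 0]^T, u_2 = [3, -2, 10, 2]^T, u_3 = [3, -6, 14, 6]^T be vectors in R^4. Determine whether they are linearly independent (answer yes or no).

yes

Form the matrix with these vectors as rows and row reduce.
R2 ← R2 + R1: [0, -2, 6, 2]
R3 ← R3 + R1: [0, -6, 10, 6]
R3 ← R3 − (3)·R2: [0, 0, -8, 0]
3 nonzero rows, so the 3 vectors span a space of dimension 3.
Since 3 = 3, the vectors are linearly independent.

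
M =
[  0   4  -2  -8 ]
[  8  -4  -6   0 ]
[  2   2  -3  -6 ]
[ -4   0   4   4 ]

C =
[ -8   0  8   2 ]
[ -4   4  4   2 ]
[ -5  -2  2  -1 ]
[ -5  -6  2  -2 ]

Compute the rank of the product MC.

First compute MC:
[[ 34,  68,  -4,  26],
 [-18,  -4,  36,  14],
 [ 21,  50,   6,  23],
 [ -8, -32, -16, -20]]
Now row reduce the product.
R2 ← R2 + (9/17)·R1: [0, 32, 576/17, 472/17]
R3 ← R3 − (21/34)·R1: [0, 8, 144/17, 118/17]
R4 ← R4 + (4/17)·R1: [0, -16, -288/17, -236/17]
R3 ← R3 − (1/4)·R2: [0, 0, 0, 0]
R4 ← R4 + (1/2)·R2: [0, 0, 0, 0]
2 nonzero rows, so rank(MC) = 2.

2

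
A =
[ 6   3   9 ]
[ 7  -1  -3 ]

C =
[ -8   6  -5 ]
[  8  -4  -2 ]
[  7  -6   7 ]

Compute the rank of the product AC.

First compute AC:
[[ 39, -30,  27],
 [-85,  64, -54]]
Now row reduce the product.
R2 ← R2 + (85/39)·R1: [0, -18/13, 63/13]
2 nonzero rows, so rank(AC) = 2.

2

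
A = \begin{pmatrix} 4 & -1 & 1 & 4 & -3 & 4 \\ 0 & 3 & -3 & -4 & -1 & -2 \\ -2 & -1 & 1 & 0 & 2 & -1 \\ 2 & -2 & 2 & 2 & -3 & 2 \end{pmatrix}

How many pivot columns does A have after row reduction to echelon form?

3

Row reduce to echelon form.
R3 ← R3 + (1/2)·R1: [0, -3/2, 3/2, 2, 1/2, 1]
R4 ← R4 − (1/2)·R1: [0, -3/2, 3/2, 0, -3/2, 0]
R3 ← R3 + (1/2)·R2: [0, 0, 0, 0, 0, 0]
R4 ← R4 + (1/2)·R2: [0, 0, 0, -2, -2, -1]
Swap R3 ↔ R4
Echelon form has 3 nonzero rows, so rank(A) = 3.
Each nonzero row contributes one pivot column: 3 pivot columns.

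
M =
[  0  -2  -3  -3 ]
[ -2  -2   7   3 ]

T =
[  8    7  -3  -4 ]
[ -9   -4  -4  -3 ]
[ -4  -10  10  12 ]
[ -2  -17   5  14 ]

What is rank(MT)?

First compute MT:
[[ 36,  89, -37, -72],
 [-32, -127,  99, 140]]
Now row reduce the product.
R2 ← R2 + (8/9)·R1: [0, -431/9, 595/9, 76]
2 nonzero rows, so rank(MT) = 2.

2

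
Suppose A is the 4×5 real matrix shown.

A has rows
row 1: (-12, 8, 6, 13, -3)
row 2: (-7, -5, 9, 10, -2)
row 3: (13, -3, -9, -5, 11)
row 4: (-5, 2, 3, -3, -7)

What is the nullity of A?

Row reduce to echelon form.
R2 ← R2 − (7/12)·R1: [0, -29/3, 11/2, 29/12, -1/4]
R3 ← R3 + (13/12)·R1: [0, 17/3, -5/2, 109/12, 31/4]
R4 ← R4 − (5/12)·R1: [0, -4/3, 1/2, -101/12, -23/4]
R3 ← R3 + (17/29)·R2: [0, 0, 21/29, 21/2, 441/58]
R4 ← R4 − (4/29)·R2: [0, 0, -15/58, -35/4, -663/116]
R4 ← R4 + (5/14)·R3: [0, 0, 0, -5, -3]
4 nonzero rows, so rank(A) = 4.
A has 5 columns; by rank–nullity, nullity = 5 − 4 = 1.

1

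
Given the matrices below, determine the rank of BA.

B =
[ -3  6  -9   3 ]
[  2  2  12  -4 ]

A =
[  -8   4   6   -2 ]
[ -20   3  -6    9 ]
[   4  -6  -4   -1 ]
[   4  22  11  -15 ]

First compute BA:
[[-120, 126,  15,  24],
 [-24, -146, -92,  62]]
Now row reduce the product.
R2 ← R2 − (1/5)·R1: [0, -856/5, -95, 286/5]
2 nonzero rows, so rank(BA) = 2.

2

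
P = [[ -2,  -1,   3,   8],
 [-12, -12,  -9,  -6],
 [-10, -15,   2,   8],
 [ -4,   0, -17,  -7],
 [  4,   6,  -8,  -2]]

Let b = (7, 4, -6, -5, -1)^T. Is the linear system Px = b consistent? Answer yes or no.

Row reduce the augmented matrix [P | b].
R2 ← R2 − (6)·R1: [0, -6, -27, -54, -38]
R3 ← R3 − (5)·R1: [0, -10, -13, -32, -41]
R4 ← R4 − (2)·R1: [0, 2, -23, -23, -19]
R5 ← R5 + (2)·R1: [0, 4, -2, 14, 13]
R3 ← R3 − (5/3)·R2: [0, 0, 32, 58, 67/3]
R4 ← R4 + (1/3)·R2: [0, 0, -32, -41, -95/3]
R5 ← R5 + (2/3)·R2: [0, 0, -20, -22, -37/3]
R4 ← R4 + R3: [0, 0, 0, 17, -28/3]
R5 ← R5 + (5/8)·R3: [0, 0, 0, 57/4, 13/8]
R5 ← R5 − (57/68)·R4: [0, 0, 0, 0, 1285/136]
The echelon form has 5 nonzero rows; the last pivot sits in the augmented column, so rank(P) = 4 but rank([P|b]) = 5.
Since the ranks differ, the system is inconsistent.

no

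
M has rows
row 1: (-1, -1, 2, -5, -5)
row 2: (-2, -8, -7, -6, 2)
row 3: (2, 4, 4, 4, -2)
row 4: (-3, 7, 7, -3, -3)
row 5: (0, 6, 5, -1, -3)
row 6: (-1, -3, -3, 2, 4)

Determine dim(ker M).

Row reduce to echelon form.
R2 ← R2 − (2)·R1: [0, -6, -11, 4, 12]
R3 ← R3 + (2)·R1: [0, 2, 8, -6, -12]
R4 ← R4 − (3)·R1: [0, 10, 1, 12, 12]
R6 ← R6 − R1: [0, -2, -5, 7, 9]
R3 ← R3 + (1/3)·R2: [0, 0, 13/3, -14/3, -8]
R4 ← R4 + (5/3)·R2: [0, 0, -52/3, 56/3, 32]
R5 ← R5 + R2: [0, 0, -6, 3, 9]
R6 ← R6 − (1/3)·R2: [0, 0, -4/3, 17/3, 5]
R4 ← R4 + (4)·R3: [0, 0, 0, 0, 0]
R5 ← R5 + (18/13)·R3: [0, 0, 0, -45/13, -27/13]
R6 ← R6 + (4/13)·R3: [0, 0, 0, 55/13, 33/13]
Swap R4 ↔ R5
R6 ← R6 + (11/9)·R4: [0, 0, 0, 0, 0]
4 nonzero rows, so rank(M) = 4.
M has 5 columns; by rank–nullity, nullity = 5 − 4 = 1.

1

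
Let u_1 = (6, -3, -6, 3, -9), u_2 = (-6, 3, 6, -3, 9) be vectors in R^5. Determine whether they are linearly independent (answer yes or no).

Form the matrix with these vectors as rows and row reduce.
R2 ← R2 + R1: [0, 0, 0, 0, 0]
1 nonzero row, so the 2 vectors span a space of dimension 1.
Since 1 < 2, the vectors are linearly dependent.

no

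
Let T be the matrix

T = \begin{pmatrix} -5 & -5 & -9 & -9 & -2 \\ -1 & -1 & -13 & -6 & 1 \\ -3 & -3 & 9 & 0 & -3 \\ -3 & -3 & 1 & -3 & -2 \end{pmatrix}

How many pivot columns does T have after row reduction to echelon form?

2

Row reduce to echelon form.
R2 ← R2 − (1/5)·R1: [0, 0, -56/5, -21/5, 7/5]
R3 ← R3 − (3/5)·R1: [0, 0, 72/5, 27/5, -9/5]
R4 ← R4 − (3/5)·R1: [0, 0, 32/5, 12/5, -4/5]
R3 ← R3 + (9/7)·R2: [0, 0, 0, 0, 0]
R4 ← R4 + (4/7)·R2: [0, 0, 0, 0, 0]
Echelon form has 2 nonzero rows, so rank(T) = 2.
Each nonzero row contributes one pivot column: 2 pivot columns.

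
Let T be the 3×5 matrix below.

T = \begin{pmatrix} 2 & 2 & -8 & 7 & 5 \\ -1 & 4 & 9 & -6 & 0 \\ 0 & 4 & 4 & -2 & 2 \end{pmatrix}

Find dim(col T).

2

Row reduce to echelon form.
R2 ← R2 + (1/2)·R1: [0, 5, 5, -5/2, 5/2]
R3 ← R3 − (4/5)·R2: [0, 0, 0, 0, 0]
Echelon form has 2 nonzero rows, so rank(T) = 2.
The column space has dimension equal to the rank: 2.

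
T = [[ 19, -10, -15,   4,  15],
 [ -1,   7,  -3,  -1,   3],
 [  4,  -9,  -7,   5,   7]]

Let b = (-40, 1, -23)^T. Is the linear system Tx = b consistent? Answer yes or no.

yes

Row reduce the augmented matrix [T | b].
R2 ← R2 + (1/19)·R1: [0, 123/19, -72/19, -15/19, 72/19, -21/19]
R3 ← R3 − (4/19)·R1: [0, -131/19, -73/19, 79/19, 73/19, -277/19]
R3 ← R3 + (131/123)·R2: [0, 0, -323/41, 136/41, 323/41, -646/41]
The echelon form has 3 nonzero rows, and every pivot lies in the first 5 columns, so rank(T) = rank([T|b]) = 3.
The system is consistent.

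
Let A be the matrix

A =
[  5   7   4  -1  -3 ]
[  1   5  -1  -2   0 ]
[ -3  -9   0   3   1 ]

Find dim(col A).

2

Row reduce to echelon form.
R2 ← R2 − (1/5)·R1: [0, 18/5, -9/5, -9/5, 3/5]
R3 ← R3 + (3/5)·R1: [0, -24/5, 12/5, 12/5, -4/5]
R3 ← R3 + (4/3)·R2: [0, 0, 0, 0, 0]
Echelon form has 2 nonzero rows, so rank(A) = 2.
The column space has dimension equal to the rank: 2.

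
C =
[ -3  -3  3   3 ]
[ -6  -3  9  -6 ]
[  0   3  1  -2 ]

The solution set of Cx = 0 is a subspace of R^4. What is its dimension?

Row reduce to echelon form.
R2 ← R2 − (2)·R1: [0, 3, 3, -12]
R3 ← R3 − R2: [0, 0, -2, 10]
3 nonzero rows, so rank(C) = 3.
C has 4 columns; by rank–nullity, nullity = 4 − 3 = 1.

1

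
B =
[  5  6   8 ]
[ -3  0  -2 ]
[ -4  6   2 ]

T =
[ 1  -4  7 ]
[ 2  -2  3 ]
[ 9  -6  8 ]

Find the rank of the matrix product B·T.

2

First compute BT:
[[ 89, -80, 117],
 [-21,  24, -37],
 [ 26,  -8,   6]]
Now row reduce the product.
R2 ← R2 + (21/89)·R1: [0, 456/89, -836/89]
R3 ← R3 − (26/89)·R1: [0, 1368/89, -2508/89]
R3 ← R3 − (3)·R2: [0, 0, 0]
2 nonzero rows, so rank(BT) = 2.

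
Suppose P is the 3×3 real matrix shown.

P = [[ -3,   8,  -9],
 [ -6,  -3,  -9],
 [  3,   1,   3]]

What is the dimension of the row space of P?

Row reduce to echelon form.
R2 ← R2 − (2)·R1: [0, -19, 9]
R3 ← R3 + R1: [0, 9, -6]
R3 ← R3 + (9/19)·R2: [0, 0, -33/19]
Echelon form has 3 nonzero rows, so rank(P) = 3.
The row space has dimension equal to the rank: 3.

3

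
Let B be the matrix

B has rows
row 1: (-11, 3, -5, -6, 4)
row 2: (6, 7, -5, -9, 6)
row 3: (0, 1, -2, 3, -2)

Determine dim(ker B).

Row reduce to echelon form.
R2 ← R2 + (6/11)·R1: [0, 95/11, -85/11, -135/11, 90/11]
R3 ← R3 − (11/95)·R2: [0, 0, -21/19, 84/19, -56/19]
3 nonzero rows, so rank(B) = 3.
B has 5 columns; by rank–nullity, nullity = 5 − 3 = 2.

2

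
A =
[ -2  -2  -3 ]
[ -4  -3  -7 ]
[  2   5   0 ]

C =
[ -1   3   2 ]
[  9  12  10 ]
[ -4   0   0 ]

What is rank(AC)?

First compute AC:
[[ -4, -30, -24],
 [  5, -48, -38],
 [ 43,  66,  54]]
Now row reduce the product.
R2 ← R2 + (5/4)·R1: [0, -171/2, -68]
R3 ← R3 + (43/4)·R1: [0, -513/2, -204]
R3 ← R3 − (3)·R2: [0, 0, 0]
2 nonzero rows, so rank(AC) = 2.

2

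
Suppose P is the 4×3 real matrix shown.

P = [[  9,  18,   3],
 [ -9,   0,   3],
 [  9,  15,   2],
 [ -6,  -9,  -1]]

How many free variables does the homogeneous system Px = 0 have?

1

Row reduce to echelon form.
R2 ← R2 + R1: [0, 18, 6]
R3 ← R3 − R1: [0, -3, -1]
R4 ← R4 + (2/3)·R1: [0, 3, 1]
R3 ← R3 + (1/6)·R2: [0, 0, 0]
R4 ← R4 − (1/6)·R2: [0, 0, 0]
2 nonzero rows, so rank(P) = 2.
P has 3 columns; by rank–nullity, nullity = 3 − 2 = 1.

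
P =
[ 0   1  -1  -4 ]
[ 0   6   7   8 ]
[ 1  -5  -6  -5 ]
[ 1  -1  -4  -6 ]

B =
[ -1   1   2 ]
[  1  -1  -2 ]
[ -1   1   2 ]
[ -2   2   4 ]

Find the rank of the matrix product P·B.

1

First compute PB:
[[ 10, -10, -20],
 [-17,  17,  34],
 [ 10, -10, -20],
 [ 14, -14, -28]]
Now row reduce the product.
R2 ← R2 + (17/10)·R1: [0, 0, 0]
R3 ← R3 − R1: [0, 0, 0]
R4 ← R4 − (7/5)·R1: [0, 0, 0]
1 nonzero row, so rank(PB) = 1.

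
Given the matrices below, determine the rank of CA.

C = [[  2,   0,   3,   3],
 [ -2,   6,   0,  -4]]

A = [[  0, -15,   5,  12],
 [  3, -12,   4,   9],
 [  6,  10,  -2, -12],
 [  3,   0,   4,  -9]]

2

First compute CA:
[[ 27,   0,  16, -39],
 [  6, -42,  -2,  66]]
Now row reduce the product.
R2 ← R2 − (2/9)·R1: [0, -42, -50/9, 224/3]
2 nonzero rows, so rank(CA) = 2.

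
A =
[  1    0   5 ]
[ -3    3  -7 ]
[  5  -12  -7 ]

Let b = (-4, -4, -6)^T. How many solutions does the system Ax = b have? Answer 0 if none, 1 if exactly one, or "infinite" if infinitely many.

Row reduce the augmented matrix [A | b].
R2 ← R2 + (3)·R1: [0, 3, 8, -16]
R3 ← R3 − (5)·R1: [0, -12, -32, 14]
R3 ← R3 + (4)·R2: [0, 0, 0, -50]
The echelon form has 3 nonzero rows; the last pivot sits in the augmented column, so rank(A) = 2 but rank([A|b]) = 3.
Since the ranks differ, the system is inconsistent.
It has no solutions.

0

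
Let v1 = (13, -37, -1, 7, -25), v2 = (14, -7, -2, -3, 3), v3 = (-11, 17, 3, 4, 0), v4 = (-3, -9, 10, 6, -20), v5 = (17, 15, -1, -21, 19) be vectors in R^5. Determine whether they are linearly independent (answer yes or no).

yes

Form the matrix with these vectors as rows and row reduce.
R2 ← R2 − (14/13)·R1: [0, 427/13, -12/13, -137/13, 389/13]
R3 ← R3 + (11/13)·R1: [0, -186/13, 28/13, 129/13, -275/13]
R4 ← R4 + (3/13)·R1: [0, -228/13, 127/13, 99/13, -335/13]
R5 ← R5 − (17/13)·R1: [0, 824/13, 4/13, -392/13, 672/13]
R3 ← R3 + (186/427)·R2: [0, 0, 748/427, 2277/427, -3467/427]
R4 ← R4 + (228/427)·R2: [0, 0, 3961/427, 849/427, -4181/427]
R5 ← R5 − (824/427)·R2: [0, 0, 892/427, -4192/427, -2584/427]
R4 ← R4 − (233/44)·R3: [0, 0, 0, -105/4, 1461/44]
R5 ← R5 − (223/187)·R3: [0, 0, 0, -275/17, 679/187]
R5 ← R5 − (220/357)·R4: [0, 0, 0, 0, -1296/77]
5 nonzero rows, so the 5 vectors span a space of dimension 5.
Since 5 = 5, the vectors are linearly independent.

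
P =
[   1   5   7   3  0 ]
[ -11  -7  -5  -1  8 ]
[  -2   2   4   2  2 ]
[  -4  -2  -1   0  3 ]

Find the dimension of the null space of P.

Row reduce to echelon form.
R2 ← R2 + (11)·R1: [0, 48, 72, 32, 8]
R3 ← R3 + (2)·R1: [0, 12, 18, 8, 2]
R4 ← R4 + (4)·R1: [0, 18, 27, 12, 3]
R3 ← R3 − (1/4)·R2: [0, 0, 0, 0, 0]
R4 ← R4 − (3/8)·R2: [0, 0, 0, 0, 0]
2 nonzero rows, so rank(P) = 2.
P has 5 columns; by rank–nullity, nullity = 5 − 2 = 3.

3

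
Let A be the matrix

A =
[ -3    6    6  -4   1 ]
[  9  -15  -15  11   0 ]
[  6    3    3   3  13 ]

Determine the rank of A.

2

Row reduce to echelon form.
R2 ← R2 + (3)·R1: [0, 3, 3, -1, 3]
R3 ← R3 + (2)·R1: [0, 15, 15, -5, 15]
R3 ← R3 − (5)·R2: [0, 0, 0, 0, 0]
Echelon form has 2 nonzero rows, so rank(A) = 2.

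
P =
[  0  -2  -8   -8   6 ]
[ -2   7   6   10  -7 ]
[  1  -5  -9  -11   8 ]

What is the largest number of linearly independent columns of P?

Row reduce to echelon form.
Swap R1 ↔ R2
R3 ← R3 + (1/2)·R1: [0, -3/2, -6, -6, 9/2]
R3 ← R3 − (3/4)·R2: [0, 0, 0, 0, 0]
Echelon form has 2 nonzero rows, so rank(P) = 2.
The rank gives the maximum number of linearly independent columns: 2.

2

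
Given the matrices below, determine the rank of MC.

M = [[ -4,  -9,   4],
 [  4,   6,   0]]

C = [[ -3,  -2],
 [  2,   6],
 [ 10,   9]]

2

First compute MC:
[[ 34, -10],
 [  0,  28]]
Now row reduce the product.
2 nonzero rows, so rank(MC) = 2.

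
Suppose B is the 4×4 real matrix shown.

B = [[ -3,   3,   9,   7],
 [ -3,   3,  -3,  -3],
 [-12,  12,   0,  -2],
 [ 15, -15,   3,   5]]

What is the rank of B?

Row reduce to echelon form.
R2 ← R2 − R1: [0, 0, -12, -10]
R3 ← R3 − (4)·R1: [0, 0, -36, -30]
R4 ← R4 + (5)·R1: [0, 0, 48, 40]
R3 ← R3 − (3)·R2: [0, 0, 0, 0]
R4 ← R4 + (4)·R2: [0, 0, 0, 0]
Echelon form has 2 nonzero rows, so rank(B) = 2.

2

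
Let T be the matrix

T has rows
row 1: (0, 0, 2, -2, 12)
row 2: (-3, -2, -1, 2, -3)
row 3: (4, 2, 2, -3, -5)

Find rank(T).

3

Row reduce to echelon form.
Swap R1 ↔ R2
R3 ← R3 + (4/3)·R1: [0, -2/3, 2/3, -1/3, -9]
Swap R2 ↔ R3
Echelon form has 3 nonzero rows, so rank(T) = 3.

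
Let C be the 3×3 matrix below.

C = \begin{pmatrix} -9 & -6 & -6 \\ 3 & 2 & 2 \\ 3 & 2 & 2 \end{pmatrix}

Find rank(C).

1

Row reduce to echelon form.
R2 ← R2 + (1/3)·R1: [0, 0, 0]
R3 ← R3 + (1/3)·R1: [0, 0, 0]
Echelon form has 1 nonzero row, so rank(C) = 1.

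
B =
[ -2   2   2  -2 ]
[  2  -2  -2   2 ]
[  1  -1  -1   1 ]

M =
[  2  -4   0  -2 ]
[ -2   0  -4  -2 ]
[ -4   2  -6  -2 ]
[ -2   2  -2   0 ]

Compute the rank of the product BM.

1

First compute BM:
[[-12,   8, -16,  -4],
 [ 12,  -8,  16,   4],
 [  6,  -4,   8,   2]]
Now row reduce the product.
R2 ← R2 + R1: [0, 0, 0, 0]
R3 ← R3 + (1/2)·R1: [0, 0, 0, 0]
1 nonzero row, so rank(BM) = 1.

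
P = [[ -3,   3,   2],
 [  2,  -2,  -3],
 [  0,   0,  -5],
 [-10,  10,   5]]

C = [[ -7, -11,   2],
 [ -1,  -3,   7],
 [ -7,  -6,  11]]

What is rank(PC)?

2

First compute PC:
[[  4,  12,  37],
 [  9,   2, -43],
 [ 35,  30, -55],
 [ 25,  50, 105]]
Now row reduce the product.
R2 ← R2 − (9/4)·R1: [0, -25, -505/4]
R3 ← R3 − (35/4)·R1: [0, -75, -1515/4]
R4 ← R4 − (25/4)·R1: [0, -25, -505/4]
R3 ← R3 − (3)·R2: [0, 0, 0]
R4 ← R4 − R2: [0, 0, 0]
2 nonzero rows, so rank(PC) = 2.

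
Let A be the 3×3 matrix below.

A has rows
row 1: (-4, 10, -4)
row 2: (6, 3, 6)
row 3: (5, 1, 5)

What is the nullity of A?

Row reduce to echelon form.
R2 ← R2 + (3/2)·R1: [0, 18, 0]
R3 ← R3 + (5/4)·R1: [0, 27/2, 0]
R3 ← R3 − (3/4)·R2: [0, 0, 0]
2 nonzero rows, so rank(A) = 2.
A has 3 columns; by rank–nullity, nullity = 3 − 2 = 1.

1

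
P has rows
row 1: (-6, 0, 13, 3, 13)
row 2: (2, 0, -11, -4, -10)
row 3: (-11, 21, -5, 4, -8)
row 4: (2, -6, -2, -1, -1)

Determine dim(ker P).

1

Row reduce to echelon form.
R2 ← R2 + (1/3)·R1: [0, 0, -20/3, -3, -17/3]
R3 ← R3 − (11/6)·R1: [0, 21, -173/6, -3/2, -191/6]
R4 ← R4 + (1/3)·R1: [0, -6, 7/3, 0, 10/3]
Swap R2 ↔ R3
R4 ← R4 + (2/7)·R2: [0, 0, -124/21, -3/7, -121/21]
R4 ← R4 − (31/35)·R3: [0, 0, 0, 78/35, -26/35]
4 nonzero rows, so rank(P) = 4.
P has 5 columns; by rank–nullity, nullity = 5 − 4 = 1.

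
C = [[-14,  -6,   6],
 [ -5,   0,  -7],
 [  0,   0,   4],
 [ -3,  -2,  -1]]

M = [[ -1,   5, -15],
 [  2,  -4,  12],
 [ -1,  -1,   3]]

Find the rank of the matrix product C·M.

First compute CM:
[[ -4, -52, 156],
 [ 12, -18,  54],
 [ -4,  -4,  12],
 [  0,  -6,  18]]
Now row reduce the product.
R2 ← R2 + (3)·R1: [0, -174, 522]
R3 ← R3 − R1: [0, 48, -144]
R3 ← R3 + (8/29)·R2: [0, 0, 0]
R4 ← R4 − (1/29)·R2: [0, 0, 0]
2 nonzero rows, so rank(CM) = 2.

2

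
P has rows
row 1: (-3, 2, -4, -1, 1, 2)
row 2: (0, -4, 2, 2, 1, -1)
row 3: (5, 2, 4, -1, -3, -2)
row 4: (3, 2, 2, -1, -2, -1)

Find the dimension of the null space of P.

Row reduce to echelon form.
R3 ← R3 + (5/3)·R1: [0, 16/3, -8/3, -8/3, -4/3, 4/3]
R4 ← R4 + R1: [0, 4, -2, -2, -1, 1]
R3 ← R3 + (4/3)·R2: [0, 0, 0, 0, 0, 0]
R4 ← R4 + R2: [0, 0, 0, 0, 0, 0]
2 nonzero rows, so rank(P) = 2.
P has 6 columns; by rank–nullity, nullity = 6 − 2 = 4.

4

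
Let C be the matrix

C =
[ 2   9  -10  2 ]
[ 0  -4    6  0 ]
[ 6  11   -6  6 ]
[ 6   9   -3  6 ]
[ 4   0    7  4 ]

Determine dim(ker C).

2

Row reduce to echelon form.
R3 ← R3 − (3)·R1: [0, -16, 24, 0]
R4 ← R4 − (3)·R1: [0, -18, 27, 0]
R5 ← R5 − (2)·R1: [0, -18, 27, 0]
R3 ← R3 − (4)·R2: [0, 0, 0, 0]
R4 ← R4 − (9/2)·R2: [0, 0, 0, 0]
R5 ← R5 − (9/2)·R2: [0, 0, 0, 0]
2 nonzero rows, so rank(C) = 2.
C has 4 columns; by rank–nullity, nullity = 4 − 2 = 2.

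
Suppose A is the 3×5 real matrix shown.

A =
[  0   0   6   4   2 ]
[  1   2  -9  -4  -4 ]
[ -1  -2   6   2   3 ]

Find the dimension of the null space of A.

3

Row reduce to echelon form.
Swap R1 ↔ R2
R3 ← R3 + R1: [0, 0, -3, -2, -1]
R3 ← R3 + (1/2)·R2: [0, 0, 0, 0, 0]
2 nonzero rows, so rank(A) = 2.
A has 5 columns; by rank–nullity, nullity = 5 − 2 = 3.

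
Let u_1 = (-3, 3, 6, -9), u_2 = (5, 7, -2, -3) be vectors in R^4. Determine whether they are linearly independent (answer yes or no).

Form the matrix with these vectors as rows and row reduce.
R2 ← R2 + (5/3)·R1: [0, 12, 8, -18]
2 nonzero rows, so the 2 vectors span a space of dimension 2.
Since 2 = 2, the vectors are linearly independent.

yes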